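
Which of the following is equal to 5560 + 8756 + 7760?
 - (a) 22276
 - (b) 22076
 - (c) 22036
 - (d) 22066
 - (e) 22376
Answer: b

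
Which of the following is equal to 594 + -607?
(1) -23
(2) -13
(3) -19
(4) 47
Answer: 2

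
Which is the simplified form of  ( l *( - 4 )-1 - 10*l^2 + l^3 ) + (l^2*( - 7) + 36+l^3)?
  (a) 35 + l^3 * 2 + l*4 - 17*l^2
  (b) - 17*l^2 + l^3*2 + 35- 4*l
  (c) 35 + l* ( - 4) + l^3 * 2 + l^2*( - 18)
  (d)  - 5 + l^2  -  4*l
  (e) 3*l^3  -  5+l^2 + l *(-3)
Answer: b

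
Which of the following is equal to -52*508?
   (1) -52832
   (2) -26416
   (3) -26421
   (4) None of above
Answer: 2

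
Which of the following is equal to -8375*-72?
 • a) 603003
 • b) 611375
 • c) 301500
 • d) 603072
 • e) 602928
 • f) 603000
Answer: f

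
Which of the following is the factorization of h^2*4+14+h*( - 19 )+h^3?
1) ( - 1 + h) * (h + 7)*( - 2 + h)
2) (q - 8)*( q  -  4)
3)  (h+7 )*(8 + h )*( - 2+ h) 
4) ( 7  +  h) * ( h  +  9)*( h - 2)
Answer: 1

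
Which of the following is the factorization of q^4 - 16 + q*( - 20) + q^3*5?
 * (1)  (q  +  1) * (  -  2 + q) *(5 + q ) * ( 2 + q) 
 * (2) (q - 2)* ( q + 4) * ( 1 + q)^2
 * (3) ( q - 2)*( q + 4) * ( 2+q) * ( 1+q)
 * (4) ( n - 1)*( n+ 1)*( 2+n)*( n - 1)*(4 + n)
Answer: 3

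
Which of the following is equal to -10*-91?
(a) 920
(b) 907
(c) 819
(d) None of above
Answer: d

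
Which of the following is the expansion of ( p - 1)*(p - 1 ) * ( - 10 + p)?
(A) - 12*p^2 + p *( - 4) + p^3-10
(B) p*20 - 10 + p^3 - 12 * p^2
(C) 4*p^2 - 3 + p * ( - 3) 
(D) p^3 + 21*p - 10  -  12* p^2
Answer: D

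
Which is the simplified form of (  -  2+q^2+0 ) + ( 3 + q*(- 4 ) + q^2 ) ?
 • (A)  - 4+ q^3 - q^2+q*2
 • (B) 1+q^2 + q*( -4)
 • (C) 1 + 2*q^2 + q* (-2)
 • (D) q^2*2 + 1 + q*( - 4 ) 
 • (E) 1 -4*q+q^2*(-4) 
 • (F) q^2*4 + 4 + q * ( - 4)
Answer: D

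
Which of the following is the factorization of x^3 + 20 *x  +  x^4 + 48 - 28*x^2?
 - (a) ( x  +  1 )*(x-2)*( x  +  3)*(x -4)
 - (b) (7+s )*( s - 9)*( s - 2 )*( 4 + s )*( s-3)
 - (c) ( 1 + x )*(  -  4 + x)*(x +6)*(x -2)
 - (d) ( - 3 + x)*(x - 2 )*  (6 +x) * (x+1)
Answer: c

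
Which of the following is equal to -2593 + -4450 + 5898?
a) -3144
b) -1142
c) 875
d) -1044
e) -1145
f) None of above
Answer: e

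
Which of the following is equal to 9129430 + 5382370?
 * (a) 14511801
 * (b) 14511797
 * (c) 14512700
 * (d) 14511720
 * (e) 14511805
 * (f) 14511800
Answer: f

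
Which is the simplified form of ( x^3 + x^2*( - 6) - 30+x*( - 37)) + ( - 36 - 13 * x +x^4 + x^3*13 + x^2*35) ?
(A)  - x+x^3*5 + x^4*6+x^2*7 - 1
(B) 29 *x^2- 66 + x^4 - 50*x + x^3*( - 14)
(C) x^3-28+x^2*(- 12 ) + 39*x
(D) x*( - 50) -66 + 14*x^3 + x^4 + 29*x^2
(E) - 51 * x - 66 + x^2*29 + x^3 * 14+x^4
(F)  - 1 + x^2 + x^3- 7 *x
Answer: D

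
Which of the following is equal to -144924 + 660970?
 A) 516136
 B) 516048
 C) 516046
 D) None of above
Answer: C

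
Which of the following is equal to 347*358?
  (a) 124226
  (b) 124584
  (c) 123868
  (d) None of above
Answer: a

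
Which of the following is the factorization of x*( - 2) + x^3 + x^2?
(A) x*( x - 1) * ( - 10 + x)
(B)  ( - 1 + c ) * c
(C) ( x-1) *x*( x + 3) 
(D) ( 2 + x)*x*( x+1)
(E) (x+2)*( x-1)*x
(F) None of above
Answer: E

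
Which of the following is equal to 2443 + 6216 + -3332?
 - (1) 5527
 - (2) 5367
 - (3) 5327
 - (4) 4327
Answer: 3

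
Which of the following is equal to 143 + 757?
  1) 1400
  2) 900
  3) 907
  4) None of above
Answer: 2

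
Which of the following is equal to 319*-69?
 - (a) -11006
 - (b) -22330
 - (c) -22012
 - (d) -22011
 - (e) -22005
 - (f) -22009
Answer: d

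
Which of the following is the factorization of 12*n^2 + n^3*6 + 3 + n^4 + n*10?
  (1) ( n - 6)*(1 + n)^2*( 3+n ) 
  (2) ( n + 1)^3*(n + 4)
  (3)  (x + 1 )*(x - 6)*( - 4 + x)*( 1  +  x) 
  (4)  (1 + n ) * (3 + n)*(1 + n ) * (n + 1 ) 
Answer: 4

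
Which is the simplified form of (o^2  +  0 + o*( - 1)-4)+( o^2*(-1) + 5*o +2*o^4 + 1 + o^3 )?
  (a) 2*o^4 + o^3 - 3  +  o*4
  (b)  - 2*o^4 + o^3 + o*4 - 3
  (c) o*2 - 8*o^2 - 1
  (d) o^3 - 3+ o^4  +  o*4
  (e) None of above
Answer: a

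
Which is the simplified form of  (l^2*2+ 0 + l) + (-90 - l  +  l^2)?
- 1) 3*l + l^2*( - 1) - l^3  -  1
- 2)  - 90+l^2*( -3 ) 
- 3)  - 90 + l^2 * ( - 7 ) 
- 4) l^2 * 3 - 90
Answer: 4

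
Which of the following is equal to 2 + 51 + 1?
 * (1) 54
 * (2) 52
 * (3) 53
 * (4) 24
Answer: 1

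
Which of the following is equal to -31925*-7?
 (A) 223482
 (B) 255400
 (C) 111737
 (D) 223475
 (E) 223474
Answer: D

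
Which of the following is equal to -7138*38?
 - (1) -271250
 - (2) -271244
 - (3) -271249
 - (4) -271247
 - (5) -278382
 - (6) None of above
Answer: 2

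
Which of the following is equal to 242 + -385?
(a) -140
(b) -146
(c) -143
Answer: c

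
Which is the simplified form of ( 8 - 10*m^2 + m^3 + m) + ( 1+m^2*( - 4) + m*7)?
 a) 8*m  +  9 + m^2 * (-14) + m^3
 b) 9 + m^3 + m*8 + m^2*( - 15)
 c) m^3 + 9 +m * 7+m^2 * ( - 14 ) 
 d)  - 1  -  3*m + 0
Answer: a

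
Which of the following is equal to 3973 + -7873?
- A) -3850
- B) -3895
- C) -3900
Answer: C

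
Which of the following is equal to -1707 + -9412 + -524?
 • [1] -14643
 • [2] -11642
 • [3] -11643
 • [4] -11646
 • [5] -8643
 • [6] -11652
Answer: 3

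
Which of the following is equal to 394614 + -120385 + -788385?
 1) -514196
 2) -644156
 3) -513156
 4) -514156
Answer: 4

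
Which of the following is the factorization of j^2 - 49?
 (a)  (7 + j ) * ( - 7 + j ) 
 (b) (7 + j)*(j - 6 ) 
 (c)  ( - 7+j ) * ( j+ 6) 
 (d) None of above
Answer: a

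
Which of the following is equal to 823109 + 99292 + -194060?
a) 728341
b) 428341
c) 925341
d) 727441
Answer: a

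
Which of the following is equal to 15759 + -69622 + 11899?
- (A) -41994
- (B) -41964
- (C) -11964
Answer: B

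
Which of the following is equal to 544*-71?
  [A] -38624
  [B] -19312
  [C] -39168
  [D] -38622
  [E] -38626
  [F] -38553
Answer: A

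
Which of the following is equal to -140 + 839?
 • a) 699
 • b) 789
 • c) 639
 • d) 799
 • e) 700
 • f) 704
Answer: a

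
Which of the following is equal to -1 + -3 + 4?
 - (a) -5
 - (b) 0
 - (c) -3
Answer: b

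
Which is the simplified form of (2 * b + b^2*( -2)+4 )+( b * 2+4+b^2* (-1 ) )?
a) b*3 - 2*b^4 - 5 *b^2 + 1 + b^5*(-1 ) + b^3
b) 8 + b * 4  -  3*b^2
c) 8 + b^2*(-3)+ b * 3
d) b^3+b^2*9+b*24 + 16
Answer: b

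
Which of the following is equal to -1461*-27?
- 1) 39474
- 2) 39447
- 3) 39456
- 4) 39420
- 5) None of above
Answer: 2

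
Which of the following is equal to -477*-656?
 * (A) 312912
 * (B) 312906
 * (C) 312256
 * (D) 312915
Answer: A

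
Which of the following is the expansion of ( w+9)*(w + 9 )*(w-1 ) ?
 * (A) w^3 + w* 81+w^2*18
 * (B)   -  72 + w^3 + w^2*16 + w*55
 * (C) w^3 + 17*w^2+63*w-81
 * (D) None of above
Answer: C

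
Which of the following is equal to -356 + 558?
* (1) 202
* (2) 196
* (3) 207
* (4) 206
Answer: 1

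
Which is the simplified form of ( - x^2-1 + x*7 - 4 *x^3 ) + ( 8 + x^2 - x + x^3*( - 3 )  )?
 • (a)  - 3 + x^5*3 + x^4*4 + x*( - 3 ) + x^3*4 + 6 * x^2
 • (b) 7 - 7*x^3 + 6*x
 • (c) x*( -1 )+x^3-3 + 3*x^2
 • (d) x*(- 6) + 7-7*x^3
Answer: b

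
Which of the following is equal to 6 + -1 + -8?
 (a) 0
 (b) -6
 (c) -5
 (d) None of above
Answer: d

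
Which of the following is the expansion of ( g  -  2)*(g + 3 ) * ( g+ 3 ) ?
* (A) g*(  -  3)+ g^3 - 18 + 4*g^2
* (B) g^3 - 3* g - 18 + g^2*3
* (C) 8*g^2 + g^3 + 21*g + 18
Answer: A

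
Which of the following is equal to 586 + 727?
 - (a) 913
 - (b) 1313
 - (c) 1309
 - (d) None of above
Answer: b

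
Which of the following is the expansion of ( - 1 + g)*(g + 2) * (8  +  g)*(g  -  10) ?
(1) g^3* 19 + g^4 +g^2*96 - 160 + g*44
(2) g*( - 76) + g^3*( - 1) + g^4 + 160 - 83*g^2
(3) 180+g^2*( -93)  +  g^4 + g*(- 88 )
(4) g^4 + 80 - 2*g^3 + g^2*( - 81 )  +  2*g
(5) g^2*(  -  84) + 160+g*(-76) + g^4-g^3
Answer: 5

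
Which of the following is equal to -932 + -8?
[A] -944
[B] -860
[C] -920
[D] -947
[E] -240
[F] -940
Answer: F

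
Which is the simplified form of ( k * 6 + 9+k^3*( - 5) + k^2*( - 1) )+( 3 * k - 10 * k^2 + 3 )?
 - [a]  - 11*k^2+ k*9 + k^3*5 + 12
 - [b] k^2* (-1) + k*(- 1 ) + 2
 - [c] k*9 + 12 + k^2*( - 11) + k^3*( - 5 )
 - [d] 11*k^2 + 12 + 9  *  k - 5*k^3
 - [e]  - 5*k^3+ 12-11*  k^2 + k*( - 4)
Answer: c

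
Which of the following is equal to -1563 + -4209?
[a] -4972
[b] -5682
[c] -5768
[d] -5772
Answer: d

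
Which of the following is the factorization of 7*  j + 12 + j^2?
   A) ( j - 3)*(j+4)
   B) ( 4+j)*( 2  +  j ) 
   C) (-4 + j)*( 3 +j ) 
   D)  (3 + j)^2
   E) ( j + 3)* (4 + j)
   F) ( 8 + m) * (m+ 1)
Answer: E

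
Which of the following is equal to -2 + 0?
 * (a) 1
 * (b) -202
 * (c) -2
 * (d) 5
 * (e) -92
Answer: c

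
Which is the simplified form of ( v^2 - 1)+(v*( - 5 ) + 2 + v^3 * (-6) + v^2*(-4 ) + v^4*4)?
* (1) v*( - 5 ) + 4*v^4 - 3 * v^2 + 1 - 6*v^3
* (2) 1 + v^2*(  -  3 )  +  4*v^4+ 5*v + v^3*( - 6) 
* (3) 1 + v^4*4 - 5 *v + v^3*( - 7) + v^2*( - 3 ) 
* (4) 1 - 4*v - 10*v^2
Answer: 1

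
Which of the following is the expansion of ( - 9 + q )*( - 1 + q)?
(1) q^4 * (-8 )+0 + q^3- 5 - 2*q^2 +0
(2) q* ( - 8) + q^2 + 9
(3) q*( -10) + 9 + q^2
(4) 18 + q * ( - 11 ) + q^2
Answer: 3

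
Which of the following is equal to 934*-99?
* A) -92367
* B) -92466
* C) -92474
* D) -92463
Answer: B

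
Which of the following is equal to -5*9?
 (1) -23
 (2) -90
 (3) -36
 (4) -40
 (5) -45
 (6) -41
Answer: 5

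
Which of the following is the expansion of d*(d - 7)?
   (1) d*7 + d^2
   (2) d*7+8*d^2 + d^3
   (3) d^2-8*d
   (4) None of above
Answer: 4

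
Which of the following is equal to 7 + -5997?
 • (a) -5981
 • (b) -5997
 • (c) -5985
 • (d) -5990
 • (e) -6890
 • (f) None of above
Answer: d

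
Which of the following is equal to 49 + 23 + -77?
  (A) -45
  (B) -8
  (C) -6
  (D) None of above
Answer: D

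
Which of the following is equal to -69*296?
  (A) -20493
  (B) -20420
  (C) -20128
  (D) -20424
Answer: D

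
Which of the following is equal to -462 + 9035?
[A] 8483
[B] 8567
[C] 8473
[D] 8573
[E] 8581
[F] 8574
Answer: D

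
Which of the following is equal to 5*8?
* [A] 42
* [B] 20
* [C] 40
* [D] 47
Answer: C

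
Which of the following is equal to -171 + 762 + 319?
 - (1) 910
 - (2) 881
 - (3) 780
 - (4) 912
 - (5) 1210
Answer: 1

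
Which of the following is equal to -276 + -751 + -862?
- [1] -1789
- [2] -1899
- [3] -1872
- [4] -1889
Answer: 4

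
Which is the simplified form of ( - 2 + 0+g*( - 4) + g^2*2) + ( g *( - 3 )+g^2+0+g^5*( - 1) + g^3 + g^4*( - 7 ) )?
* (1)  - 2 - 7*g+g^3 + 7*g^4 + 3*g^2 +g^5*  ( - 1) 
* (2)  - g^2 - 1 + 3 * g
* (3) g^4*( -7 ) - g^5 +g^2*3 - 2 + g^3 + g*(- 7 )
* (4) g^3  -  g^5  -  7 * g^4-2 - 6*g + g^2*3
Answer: 3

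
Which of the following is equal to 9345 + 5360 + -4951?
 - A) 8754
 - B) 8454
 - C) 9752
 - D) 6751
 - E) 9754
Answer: E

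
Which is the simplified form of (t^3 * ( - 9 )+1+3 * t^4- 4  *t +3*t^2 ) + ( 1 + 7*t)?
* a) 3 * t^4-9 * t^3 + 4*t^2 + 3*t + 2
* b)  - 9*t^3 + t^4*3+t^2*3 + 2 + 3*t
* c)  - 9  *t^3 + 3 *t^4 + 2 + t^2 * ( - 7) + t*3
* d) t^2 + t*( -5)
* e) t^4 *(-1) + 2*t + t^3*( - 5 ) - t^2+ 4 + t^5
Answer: b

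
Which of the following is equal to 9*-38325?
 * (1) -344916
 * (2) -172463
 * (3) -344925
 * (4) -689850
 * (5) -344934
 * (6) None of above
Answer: 3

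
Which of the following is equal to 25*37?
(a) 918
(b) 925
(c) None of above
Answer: b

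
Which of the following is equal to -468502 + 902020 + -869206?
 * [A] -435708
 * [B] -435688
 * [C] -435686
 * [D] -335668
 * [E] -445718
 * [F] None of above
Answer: B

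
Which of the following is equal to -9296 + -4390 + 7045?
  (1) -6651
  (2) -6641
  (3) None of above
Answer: 2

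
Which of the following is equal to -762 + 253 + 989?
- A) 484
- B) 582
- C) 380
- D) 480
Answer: D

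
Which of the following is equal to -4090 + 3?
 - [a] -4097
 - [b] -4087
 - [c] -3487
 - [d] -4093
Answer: b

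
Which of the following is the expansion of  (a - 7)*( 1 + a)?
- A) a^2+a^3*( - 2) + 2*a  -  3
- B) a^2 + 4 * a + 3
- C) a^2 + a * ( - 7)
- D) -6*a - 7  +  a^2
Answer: D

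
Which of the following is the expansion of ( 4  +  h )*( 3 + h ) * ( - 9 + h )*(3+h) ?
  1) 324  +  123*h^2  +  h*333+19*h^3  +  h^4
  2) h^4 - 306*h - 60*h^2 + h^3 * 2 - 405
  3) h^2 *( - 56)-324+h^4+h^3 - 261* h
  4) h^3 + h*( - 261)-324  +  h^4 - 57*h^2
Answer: 4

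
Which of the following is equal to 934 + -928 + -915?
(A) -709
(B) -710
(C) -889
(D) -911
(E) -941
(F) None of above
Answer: F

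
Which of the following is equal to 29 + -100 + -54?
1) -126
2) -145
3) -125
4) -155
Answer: 3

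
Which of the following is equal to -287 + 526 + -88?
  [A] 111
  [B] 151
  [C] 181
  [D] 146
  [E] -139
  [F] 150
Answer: B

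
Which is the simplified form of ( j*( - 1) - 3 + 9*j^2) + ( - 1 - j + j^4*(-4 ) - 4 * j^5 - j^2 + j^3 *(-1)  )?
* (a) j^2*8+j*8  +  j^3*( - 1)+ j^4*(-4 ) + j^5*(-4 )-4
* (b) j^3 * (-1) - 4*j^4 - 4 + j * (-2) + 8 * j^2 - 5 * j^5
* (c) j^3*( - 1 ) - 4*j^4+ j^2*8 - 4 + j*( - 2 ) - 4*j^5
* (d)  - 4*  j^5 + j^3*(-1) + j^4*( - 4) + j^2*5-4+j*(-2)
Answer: c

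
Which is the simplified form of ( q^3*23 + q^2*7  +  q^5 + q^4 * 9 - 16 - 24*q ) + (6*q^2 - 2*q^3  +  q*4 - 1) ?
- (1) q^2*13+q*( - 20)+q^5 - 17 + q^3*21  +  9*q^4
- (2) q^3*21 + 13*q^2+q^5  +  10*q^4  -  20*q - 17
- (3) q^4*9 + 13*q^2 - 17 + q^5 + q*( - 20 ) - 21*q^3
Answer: 1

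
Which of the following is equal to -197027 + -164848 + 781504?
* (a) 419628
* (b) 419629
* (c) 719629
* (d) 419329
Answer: b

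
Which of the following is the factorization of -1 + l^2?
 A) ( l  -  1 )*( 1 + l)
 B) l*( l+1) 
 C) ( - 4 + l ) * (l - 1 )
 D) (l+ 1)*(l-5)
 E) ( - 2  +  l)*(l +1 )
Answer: A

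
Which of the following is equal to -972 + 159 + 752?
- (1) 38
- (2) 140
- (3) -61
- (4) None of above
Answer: 3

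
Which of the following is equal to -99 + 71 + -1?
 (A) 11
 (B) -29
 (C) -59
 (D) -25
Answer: B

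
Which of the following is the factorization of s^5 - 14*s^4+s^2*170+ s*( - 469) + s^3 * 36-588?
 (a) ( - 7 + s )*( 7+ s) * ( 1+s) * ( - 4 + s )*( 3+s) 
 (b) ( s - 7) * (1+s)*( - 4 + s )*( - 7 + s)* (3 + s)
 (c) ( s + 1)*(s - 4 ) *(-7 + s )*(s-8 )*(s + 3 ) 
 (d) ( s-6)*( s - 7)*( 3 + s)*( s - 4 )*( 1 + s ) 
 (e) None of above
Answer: b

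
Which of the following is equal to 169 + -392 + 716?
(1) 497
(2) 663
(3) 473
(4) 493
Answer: 4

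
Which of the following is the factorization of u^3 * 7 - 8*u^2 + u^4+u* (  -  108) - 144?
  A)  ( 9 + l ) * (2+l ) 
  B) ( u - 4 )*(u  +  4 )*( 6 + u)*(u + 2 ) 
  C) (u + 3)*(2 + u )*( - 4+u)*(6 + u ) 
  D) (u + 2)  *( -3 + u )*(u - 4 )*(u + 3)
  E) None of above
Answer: C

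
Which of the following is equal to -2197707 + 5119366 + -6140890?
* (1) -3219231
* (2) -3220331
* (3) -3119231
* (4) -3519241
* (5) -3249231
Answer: 1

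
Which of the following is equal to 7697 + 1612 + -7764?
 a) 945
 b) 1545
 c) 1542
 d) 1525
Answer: b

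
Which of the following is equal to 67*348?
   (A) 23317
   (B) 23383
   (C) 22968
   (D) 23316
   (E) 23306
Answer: D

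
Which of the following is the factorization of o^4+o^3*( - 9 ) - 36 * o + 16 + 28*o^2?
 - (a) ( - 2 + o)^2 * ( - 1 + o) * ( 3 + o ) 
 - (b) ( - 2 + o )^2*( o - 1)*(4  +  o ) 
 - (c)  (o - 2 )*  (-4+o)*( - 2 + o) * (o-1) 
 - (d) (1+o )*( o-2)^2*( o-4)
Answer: c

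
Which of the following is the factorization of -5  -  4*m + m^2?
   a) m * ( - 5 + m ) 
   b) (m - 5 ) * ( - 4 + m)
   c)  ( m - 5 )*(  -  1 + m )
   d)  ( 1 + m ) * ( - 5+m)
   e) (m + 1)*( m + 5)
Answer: d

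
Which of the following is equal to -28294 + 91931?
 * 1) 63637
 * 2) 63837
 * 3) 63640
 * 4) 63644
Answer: 1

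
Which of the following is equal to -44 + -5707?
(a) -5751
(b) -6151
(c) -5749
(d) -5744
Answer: a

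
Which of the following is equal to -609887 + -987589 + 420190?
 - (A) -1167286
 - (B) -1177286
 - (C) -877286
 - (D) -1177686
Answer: B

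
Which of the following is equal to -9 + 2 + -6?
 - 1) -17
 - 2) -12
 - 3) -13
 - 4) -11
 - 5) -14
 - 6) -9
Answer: 3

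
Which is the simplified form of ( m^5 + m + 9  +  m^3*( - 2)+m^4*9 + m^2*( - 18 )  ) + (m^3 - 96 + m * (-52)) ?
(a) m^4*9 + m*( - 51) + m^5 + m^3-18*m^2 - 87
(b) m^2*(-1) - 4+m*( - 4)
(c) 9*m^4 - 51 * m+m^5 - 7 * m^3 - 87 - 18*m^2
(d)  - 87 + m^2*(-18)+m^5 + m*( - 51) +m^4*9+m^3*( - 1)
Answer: d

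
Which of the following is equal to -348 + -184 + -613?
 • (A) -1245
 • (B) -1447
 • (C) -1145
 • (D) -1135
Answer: C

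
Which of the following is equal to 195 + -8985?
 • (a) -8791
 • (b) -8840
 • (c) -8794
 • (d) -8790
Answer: d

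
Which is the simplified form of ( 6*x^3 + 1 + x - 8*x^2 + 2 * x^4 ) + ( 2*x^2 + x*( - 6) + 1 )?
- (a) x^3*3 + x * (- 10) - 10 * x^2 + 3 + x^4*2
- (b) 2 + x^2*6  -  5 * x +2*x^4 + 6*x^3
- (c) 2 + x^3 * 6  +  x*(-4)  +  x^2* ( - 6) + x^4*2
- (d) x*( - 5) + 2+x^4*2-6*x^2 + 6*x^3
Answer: d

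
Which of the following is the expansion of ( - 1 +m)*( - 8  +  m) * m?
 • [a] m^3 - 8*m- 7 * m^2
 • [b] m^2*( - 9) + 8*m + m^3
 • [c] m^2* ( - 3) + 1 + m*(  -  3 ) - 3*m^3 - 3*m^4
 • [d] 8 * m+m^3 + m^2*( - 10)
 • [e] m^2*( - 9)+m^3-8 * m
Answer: b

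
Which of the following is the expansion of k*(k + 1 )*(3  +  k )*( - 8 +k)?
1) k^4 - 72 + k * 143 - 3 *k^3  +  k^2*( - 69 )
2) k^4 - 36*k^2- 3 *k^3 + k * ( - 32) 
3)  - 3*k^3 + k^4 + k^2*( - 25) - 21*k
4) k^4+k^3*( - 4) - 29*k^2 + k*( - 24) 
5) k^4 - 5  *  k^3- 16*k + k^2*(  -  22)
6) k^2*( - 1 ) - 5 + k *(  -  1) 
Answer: 4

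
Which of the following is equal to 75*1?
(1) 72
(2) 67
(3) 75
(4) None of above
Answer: 3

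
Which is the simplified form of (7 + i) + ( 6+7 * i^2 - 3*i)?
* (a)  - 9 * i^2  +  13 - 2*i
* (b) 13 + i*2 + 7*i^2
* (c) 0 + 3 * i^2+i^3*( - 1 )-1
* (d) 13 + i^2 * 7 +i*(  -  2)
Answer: d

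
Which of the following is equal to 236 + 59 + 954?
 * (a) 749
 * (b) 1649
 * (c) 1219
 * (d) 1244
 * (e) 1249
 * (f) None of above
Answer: e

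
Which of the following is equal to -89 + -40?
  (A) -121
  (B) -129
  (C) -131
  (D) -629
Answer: B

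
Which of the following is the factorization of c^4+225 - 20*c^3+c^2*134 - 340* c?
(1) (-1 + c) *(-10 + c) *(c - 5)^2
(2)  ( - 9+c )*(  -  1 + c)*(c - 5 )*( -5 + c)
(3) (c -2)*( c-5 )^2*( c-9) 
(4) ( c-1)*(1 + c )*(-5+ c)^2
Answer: 2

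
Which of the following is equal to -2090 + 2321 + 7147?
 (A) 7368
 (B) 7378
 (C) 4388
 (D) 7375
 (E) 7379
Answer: B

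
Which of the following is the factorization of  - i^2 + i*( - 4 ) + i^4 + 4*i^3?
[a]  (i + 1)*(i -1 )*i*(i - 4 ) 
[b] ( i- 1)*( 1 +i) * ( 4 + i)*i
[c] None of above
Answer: b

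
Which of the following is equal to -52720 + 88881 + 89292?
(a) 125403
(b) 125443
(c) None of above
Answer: c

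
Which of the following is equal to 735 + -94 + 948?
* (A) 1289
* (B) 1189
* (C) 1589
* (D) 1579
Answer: C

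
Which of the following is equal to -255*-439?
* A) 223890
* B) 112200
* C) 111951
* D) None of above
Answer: D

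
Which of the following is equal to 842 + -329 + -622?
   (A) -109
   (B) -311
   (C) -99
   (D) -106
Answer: A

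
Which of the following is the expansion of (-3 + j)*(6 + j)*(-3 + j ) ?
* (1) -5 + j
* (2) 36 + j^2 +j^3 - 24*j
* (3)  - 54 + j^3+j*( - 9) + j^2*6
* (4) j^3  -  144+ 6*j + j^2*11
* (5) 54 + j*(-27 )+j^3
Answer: 5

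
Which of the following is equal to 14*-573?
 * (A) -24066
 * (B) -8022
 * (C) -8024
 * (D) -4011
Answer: B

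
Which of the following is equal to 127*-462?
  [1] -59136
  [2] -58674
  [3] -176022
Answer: 2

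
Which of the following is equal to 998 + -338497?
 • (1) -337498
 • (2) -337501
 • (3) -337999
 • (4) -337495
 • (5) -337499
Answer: 5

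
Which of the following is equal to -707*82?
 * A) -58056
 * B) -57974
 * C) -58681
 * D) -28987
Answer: B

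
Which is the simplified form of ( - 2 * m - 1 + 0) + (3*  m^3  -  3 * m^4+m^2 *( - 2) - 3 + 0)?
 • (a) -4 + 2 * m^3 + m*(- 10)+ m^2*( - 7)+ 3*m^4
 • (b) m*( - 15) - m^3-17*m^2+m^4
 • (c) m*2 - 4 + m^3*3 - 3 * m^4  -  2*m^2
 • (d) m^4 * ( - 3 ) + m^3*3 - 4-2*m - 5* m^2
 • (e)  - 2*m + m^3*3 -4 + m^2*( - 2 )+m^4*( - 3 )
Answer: e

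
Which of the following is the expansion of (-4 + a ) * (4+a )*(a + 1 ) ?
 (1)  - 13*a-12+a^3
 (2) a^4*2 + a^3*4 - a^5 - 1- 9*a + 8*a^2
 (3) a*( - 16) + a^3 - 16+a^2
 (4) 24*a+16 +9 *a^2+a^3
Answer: 3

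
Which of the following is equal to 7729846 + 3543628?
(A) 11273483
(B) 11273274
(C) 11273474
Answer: C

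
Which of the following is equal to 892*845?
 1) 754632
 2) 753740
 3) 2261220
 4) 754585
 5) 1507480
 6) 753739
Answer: 2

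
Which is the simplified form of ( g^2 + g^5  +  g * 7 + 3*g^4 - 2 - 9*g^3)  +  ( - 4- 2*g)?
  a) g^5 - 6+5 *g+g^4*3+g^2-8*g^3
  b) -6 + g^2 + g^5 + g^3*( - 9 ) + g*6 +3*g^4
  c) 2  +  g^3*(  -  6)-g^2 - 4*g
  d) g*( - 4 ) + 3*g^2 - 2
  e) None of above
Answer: e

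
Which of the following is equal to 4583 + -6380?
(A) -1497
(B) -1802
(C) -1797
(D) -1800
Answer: C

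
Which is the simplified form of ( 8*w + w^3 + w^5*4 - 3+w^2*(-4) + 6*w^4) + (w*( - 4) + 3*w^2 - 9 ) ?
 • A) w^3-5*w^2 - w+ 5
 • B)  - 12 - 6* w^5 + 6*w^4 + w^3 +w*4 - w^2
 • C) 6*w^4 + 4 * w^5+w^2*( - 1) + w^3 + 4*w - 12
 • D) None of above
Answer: C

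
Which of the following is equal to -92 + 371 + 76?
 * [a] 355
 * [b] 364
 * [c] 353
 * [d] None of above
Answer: a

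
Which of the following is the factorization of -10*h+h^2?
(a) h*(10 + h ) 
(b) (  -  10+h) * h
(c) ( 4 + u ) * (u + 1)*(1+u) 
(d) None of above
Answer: b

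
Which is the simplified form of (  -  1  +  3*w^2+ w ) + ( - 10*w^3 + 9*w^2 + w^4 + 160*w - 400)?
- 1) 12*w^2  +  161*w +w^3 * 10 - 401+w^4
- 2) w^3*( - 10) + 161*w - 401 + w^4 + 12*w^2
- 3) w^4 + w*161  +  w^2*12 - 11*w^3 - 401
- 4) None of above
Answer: 2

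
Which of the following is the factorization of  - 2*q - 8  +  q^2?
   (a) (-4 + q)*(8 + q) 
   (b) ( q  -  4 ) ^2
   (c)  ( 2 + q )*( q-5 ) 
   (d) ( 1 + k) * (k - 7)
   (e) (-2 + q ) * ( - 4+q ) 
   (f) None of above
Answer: f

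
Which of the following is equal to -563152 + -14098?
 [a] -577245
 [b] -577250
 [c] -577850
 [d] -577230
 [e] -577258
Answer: b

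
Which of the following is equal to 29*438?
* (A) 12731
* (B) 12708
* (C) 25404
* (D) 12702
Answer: D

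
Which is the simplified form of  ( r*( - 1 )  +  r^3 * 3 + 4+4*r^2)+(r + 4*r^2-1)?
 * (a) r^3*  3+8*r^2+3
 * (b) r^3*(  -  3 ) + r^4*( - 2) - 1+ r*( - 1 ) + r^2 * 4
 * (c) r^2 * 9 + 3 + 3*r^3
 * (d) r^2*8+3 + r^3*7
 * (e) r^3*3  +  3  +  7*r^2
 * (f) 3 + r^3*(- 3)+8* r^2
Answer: a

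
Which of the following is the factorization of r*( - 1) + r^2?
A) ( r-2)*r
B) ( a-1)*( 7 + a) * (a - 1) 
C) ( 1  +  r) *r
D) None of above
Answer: D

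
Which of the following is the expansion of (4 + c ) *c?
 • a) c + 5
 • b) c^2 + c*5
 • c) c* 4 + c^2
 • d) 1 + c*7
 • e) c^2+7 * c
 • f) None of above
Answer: c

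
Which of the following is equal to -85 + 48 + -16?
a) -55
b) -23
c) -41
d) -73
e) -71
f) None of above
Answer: f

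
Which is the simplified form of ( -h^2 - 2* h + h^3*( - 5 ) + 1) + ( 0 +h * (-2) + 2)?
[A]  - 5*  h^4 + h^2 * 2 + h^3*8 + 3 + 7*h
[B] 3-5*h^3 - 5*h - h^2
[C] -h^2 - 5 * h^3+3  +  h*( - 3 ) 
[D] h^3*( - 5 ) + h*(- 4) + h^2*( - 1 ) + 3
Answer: D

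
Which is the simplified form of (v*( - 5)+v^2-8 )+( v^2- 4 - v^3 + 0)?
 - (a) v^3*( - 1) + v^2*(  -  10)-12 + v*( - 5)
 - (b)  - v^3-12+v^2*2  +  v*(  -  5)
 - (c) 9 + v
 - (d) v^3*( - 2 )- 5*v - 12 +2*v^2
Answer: b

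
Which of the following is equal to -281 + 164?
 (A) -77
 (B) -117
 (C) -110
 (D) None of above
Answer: B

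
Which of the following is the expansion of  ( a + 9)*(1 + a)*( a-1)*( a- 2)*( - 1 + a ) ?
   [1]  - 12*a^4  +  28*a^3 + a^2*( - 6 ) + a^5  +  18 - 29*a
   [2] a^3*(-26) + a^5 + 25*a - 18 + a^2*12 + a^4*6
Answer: 2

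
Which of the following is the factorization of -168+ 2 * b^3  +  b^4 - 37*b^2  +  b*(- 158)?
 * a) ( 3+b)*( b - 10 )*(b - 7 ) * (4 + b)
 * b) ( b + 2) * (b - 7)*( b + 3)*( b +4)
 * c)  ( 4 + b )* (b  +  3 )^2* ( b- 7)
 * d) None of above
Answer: b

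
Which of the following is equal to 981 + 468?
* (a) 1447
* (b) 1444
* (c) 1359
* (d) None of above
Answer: d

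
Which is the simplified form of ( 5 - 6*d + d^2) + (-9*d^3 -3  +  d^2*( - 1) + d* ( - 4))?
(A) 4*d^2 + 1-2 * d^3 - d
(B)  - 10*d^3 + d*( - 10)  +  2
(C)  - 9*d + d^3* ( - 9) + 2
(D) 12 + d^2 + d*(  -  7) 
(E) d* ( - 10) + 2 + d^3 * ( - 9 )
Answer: E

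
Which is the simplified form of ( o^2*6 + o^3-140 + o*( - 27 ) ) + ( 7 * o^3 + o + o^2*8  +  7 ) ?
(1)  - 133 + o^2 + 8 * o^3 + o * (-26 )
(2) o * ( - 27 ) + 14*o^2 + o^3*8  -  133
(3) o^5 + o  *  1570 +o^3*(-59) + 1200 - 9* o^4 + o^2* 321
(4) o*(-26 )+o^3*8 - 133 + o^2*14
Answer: 4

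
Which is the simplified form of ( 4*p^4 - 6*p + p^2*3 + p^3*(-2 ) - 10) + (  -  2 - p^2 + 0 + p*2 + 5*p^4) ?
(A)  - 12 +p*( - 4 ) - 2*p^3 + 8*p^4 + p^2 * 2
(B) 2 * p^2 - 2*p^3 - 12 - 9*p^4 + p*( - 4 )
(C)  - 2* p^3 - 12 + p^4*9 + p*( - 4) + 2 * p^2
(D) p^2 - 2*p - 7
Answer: C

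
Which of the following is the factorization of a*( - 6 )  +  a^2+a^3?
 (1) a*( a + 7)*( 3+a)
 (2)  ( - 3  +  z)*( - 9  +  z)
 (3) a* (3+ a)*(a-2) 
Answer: 3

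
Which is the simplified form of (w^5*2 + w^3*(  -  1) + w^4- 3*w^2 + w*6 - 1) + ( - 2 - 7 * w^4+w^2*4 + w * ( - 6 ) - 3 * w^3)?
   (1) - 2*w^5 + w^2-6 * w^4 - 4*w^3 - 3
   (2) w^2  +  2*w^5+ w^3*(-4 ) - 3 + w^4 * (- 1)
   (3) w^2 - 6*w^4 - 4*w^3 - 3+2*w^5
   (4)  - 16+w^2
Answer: 3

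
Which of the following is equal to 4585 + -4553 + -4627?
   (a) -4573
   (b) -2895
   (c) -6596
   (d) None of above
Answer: d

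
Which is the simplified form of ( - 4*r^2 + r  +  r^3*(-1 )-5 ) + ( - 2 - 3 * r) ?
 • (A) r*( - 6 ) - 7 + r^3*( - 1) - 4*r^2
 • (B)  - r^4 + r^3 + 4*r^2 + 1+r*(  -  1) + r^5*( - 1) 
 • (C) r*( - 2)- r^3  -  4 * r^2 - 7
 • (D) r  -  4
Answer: C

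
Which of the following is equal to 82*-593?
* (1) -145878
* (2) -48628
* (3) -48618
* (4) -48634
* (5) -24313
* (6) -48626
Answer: 6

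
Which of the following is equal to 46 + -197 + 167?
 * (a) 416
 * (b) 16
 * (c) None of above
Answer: b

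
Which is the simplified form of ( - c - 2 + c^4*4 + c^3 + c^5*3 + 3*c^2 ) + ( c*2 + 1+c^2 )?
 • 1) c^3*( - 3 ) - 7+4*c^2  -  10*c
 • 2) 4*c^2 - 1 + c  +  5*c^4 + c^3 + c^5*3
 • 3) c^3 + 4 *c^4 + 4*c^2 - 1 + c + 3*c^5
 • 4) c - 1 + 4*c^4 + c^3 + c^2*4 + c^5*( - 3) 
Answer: 3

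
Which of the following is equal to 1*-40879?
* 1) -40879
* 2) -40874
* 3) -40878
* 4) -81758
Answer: 1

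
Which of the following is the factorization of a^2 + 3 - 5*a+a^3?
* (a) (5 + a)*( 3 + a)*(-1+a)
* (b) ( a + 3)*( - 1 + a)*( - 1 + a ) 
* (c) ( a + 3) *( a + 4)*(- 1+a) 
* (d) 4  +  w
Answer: b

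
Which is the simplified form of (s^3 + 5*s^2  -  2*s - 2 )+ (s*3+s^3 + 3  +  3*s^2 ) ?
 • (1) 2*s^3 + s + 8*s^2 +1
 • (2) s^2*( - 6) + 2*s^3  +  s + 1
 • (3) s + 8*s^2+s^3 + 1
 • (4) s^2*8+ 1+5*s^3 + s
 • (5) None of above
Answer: 1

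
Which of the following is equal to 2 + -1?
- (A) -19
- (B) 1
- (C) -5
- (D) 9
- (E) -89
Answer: B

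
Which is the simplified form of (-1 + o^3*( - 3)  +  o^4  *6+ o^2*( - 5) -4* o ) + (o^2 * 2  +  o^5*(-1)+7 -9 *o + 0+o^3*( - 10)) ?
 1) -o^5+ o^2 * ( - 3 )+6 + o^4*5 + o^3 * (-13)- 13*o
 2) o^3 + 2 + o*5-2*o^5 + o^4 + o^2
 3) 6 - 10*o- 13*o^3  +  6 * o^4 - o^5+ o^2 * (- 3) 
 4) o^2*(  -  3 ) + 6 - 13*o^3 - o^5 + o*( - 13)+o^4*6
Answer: 4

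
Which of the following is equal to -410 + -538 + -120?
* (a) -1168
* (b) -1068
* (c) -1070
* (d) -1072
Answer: b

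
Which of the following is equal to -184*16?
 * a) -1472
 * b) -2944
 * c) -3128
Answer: b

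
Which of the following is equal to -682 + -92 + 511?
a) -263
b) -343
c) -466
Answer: a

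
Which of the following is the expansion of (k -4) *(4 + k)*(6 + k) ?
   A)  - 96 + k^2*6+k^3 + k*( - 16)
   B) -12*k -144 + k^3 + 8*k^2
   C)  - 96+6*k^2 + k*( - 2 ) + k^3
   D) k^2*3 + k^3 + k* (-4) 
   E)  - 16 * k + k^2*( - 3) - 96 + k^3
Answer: A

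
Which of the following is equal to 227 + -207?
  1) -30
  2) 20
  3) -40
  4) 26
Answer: 2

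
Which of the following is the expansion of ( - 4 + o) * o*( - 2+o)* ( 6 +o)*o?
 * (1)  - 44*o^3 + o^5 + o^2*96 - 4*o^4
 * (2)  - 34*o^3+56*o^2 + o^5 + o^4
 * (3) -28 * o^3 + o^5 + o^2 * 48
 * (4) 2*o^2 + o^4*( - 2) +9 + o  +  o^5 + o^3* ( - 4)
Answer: 3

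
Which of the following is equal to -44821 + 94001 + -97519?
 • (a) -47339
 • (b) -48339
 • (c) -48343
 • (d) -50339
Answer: b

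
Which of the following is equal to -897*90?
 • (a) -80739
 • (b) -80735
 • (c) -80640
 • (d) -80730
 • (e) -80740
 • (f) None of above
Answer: d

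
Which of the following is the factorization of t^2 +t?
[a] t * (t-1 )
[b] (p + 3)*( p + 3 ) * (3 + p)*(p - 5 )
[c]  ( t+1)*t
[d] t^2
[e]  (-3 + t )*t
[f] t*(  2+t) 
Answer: c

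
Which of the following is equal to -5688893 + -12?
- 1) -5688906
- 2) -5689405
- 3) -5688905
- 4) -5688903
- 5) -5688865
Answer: 3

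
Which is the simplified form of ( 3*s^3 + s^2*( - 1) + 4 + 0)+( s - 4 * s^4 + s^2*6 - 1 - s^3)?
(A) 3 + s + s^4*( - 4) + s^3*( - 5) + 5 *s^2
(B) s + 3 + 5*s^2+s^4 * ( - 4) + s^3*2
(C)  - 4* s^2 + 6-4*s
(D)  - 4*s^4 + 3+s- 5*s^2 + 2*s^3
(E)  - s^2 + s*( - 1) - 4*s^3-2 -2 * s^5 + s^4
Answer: B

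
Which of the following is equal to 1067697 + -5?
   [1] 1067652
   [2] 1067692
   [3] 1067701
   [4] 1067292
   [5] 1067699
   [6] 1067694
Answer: 2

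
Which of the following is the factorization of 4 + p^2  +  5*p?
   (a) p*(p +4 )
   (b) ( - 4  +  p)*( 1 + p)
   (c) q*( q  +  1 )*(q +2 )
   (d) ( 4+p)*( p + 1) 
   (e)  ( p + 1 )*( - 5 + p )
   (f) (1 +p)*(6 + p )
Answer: d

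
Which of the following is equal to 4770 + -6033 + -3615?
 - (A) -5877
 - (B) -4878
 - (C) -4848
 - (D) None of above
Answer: B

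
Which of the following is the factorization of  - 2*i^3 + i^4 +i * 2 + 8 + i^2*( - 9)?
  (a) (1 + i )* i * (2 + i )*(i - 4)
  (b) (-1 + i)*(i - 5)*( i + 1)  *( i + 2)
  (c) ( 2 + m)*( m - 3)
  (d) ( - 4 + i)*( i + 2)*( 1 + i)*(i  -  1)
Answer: d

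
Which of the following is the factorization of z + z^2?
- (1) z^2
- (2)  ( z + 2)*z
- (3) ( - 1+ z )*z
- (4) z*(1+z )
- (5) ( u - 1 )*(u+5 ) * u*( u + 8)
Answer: 4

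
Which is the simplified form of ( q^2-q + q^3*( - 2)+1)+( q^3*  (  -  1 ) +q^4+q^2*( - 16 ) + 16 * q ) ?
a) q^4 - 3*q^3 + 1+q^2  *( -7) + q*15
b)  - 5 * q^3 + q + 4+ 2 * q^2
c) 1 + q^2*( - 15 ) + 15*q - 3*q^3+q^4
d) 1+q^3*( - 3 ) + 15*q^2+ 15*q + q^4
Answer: c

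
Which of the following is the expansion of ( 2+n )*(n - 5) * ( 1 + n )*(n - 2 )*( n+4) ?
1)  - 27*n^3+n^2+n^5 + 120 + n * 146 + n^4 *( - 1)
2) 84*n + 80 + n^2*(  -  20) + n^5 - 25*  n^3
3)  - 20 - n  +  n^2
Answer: 2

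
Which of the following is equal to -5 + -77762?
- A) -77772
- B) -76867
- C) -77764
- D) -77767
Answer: D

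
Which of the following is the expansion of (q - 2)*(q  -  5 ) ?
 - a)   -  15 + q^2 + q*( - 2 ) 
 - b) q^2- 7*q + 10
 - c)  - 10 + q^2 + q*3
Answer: b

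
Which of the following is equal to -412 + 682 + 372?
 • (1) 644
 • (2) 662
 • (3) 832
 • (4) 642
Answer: 4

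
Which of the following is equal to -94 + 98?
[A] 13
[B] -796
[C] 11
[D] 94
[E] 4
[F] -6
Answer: E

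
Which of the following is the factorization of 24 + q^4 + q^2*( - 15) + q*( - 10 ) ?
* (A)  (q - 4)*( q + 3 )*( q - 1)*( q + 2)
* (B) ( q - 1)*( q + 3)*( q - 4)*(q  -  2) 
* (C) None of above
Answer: A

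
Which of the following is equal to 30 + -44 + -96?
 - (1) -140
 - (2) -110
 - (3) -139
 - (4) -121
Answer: 2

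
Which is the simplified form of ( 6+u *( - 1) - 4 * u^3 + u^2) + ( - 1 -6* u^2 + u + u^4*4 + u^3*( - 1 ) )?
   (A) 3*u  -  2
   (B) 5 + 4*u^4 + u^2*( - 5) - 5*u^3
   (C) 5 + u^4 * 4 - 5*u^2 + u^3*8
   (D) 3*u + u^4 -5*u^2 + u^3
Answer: B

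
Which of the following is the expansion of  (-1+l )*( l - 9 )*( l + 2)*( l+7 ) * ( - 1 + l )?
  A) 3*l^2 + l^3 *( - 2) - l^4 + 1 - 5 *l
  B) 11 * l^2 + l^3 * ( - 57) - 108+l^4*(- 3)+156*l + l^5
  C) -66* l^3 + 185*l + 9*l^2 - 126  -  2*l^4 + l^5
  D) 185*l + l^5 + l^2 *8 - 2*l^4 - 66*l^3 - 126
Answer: D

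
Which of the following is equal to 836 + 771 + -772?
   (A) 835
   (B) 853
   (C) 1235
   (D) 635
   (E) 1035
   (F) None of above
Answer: A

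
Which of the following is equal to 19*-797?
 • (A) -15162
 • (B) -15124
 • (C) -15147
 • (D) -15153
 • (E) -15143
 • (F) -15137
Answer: E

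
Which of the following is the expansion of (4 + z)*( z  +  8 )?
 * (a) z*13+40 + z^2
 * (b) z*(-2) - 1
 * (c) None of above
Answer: c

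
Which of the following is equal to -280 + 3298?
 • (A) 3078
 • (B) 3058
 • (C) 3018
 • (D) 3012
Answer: C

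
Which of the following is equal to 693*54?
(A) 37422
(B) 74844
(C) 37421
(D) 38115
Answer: A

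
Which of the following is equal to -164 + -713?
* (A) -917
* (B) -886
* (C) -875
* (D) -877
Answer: D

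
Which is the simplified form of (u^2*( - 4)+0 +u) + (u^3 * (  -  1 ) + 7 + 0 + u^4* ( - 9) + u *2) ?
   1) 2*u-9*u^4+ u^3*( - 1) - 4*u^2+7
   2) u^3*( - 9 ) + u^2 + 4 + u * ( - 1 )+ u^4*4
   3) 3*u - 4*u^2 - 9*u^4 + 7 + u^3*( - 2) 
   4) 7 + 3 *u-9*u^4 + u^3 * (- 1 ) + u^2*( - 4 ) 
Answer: 4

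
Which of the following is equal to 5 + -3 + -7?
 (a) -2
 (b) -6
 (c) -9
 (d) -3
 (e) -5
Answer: e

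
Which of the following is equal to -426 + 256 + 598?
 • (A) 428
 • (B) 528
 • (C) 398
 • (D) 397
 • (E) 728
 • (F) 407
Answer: A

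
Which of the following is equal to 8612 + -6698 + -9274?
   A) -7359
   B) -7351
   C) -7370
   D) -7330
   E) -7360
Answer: E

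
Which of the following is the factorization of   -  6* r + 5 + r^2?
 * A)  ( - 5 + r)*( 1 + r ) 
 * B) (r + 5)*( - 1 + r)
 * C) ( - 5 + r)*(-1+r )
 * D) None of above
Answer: C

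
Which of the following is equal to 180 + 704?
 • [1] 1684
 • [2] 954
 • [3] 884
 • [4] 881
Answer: 3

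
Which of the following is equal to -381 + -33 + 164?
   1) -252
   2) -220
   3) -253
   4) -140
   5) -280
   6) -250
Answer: 6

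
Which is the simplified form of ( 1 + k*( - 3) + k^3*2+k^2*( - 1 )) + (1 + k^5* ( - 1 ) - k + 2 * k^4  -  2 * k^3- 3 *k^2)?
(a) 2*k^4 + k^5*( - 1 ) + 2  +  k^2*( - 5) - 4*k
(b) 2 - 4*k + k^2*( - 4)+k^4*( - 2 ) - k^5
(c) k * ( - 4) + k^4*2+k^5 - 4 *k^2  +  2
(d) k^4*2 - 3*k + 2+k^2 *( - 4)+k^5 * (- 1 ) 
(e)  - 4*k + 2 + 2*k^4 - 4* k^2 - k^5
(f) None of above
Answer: e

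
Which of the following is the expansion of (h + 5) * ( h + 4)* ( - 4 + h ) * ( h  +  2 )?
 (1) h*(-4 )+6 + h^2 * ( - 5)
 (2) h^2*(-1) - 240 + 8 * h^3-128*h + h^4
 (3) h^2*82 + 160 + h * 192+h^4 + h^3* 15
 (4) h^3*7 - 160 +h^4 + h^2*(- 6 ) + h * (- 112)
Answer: 4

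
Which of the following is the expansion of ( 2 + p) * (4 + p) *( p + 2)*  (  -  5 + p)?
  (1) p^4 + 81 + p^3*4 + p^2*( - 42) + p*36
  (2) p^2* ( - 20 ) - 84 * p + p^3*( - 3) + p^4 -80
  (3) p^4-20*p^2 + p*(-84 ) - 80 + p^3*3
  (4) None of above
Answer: 3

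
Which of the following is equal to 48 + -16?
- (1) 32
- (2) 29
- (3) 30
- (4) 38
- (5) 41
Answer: 1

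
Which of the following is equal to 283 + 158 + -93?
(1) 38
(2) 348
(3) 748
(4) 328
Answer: 2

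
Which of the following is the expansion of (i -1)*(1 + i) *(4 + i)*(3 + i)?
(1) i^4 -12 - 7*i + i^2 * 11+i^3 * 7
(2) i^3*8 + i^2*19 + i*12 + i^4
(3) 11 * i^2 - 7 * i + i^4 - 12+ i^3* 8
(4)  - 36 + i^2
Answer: 1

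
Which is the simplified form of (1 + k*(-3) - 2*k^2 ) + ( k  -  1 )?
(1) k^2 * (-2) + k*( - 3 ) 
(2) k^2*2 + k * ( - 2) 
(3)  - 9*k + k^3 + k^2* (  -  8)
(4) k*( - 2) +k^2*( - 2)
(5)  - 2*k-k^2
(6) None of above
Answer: 4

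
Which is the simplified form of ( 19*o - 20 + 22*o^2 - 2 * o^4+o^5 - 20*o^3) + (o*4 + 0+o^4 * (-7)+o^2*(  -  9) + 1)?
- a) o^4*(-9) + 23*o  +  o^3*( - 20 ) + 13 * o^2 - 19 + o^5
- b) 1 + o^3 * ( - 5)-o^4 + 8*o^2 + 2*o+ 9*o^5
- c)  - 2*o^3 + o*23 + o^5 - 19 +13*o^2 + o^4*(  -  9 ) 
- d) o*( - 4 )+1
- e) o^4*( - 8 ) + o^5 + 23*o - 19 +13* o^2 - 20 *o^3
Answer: a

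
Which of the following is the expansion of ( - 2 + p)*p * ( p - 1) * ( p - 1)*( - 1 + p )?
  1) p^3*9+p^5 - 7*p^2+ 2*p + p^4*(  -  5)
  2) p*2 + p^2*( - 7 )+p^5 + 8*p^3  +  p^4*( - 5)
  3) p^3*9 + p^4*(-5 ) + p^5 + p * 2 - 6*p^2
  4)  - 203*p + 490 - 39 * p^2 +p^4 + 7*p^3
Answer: 1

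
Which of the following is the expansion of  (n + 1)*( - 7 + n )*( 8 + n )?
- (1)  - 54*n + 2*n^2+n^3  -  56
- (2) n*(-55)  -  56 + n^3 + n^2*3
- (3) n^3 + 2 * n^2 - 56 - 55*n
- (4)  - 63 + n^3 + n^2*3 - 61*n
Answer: 3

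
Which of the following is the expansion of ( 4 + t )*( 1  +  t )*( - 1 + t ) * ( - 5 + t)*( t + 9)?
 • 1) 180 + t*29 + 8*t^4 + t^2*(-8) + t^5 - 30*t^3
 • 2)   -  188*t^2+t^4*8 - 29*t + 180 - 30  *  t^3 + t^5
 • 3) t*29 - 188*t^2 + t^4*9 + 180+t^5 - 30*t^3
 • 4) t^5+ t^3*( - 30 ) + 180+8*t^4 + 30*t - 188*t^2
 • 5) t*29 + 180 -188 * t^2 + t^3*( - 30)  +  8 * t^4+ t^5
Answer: 5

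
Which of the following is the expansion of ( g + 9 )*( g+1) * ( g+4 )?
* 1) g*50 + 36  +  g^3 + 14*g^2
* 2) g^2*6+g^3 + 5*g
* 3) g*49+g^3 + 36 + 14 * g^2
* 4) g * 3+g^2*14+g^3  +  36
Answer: 3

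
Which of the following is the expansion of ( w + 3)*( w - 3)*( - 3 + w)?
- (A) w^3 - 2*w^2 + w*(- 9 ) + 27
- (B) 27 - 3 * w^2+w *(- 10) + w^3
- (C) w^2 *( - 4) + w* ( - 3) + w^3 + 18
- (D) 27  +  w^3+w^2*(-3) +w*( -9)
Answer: D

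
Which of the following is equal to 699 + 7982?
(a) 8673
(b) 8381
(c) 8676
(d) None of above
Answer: d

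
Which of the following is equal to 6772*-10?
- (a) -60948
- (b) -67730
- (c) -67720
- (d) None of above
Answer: c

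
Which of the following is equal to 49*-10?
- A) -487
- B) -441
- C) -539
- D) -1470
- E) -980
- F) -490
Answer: F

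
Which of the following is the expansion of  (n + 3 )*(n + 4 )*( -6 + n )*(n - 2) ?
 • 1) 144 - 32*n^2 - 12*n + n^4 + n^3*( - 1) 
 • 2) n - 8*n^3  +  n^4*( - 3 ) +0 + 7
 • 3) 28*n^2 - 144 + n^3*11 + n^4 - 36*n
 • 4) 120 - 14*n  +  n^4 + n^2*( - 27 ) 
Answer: 1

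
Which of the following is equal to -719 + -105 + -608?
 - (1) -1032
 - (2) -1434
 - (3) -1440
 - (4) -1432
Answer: 4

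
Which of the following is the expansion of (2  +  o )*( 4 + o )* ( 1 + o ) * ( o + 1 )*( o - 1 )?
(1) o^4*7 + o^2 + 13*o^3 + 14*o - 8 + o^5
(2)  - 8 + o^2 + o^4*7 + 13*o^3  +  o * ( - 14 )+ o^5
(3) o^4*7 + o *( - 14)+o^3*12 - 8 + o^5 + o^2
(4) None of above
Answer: 2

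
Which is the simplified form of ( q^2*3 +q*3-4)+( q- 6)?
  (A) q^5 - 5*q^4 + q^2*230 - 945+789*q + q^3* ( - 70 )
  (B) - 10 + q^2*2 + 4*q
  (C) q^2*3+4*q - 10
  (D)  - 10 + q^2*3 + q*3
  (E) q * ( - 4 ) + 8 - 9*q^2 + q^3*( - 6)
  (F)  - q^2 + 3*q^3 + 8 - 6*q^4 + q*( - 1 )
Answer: C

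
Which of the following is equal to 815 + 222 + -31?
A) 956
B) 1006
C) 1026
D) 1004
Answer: B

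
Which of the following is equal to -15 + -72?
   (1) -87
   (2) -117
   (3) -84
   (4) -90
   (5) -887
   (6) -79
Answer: 1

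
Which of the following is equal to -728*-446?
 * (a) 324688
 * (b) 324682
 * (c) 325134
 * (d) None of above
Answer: a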